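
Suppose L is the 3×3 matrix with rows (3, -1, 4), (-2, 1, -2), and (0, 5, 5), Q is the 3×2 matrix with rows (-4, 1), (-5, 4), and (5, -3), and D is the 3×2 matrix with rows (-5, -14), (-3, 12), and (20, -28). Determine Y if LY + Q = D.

LY = D − Q = [[-1, -15], [2, 8], [15, -25]].
Left-multiplying both sides by L⁻¹ gives Y = L⁻¹(D − Q).
det L = -5; the adjugate gives L⁻¹ = [[-3, -5, 2/5], [-2, -3, 2/5], [2, 3, -1/5]].
Y = L⁻¹(D − Q) = [[-1, -5], [2, -4], [1, -1]].

Y = [[-1, -5], [2, -4], [1, -1]]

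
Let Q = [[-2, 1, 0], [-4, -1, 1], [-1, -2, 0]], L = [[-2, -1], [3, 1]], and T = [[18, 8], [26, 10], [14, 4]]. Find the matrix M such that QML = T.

M = [[2, -2], [-2, -2], [2, -4]]

M = Q⁻¹TL⁻¹ (apply Q⁻¹ on the left and L⁻¹ on the right).
Q has determinant -5; Q⁻¹ = [[-2/5, 0, -1/5], [1/5, 0, -2/5], [-7/5, 1, -6/5]].
L has determinant 1; L⁻¹ = [[1, 1], [-3, -2]].
Q⁻¹T = [[-10, -4], [-2, 0], [-16, -6]].
M = (Q⁻¹T)L⁻¹ = [[2, -2], [-2, -2], [2, -4]].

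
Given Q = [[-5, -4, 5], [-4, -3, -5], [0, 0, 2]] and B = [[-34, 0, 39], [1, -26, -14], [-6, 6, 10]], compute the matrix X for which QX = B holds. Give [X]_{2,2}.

Q is on the left of X, so left-multiply by Q⁻¹: X = Q⁻¹B.
det Q = -2, so Q⁻¹ = [[3, -4, -35/2], [-4, 5, 45/2], [0, 0, 1/2]].
X = Q⁻¹B = [[3, -4, -35/2], [-4, 5, 45/2], [0, 0, 1/2]] · [[-34, 0, 39], [1, -26, -14], [-6, 6, 10]] = [[-1, -1, -2], [6, 5, -1], [-3, 3, 5]].

5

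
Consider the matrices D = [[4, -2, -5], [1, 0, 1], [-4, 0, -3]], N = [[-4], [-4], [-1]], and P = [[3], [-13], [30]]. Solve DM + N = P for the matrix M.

DM = P − N = [[7], [-9], [31]].
Left-multiplying both sides by D⁻¹ gives M = D⁻¹(P − N).
det D = 2; the adjugate gives D⁻¹ = [[0, -3, -1], [-1/2, -16, -9/2], [0, 4, 1]].
M = D⁻¹(P − N) = [[-4], [1], [-5]].

M = [[-4], [1], [-5]]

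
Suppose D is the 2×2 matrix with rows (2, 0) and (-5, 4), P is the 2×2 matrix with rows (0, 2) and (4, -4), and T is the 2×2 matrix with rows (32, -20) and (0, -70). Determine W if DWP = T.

Isolating W: multiply by D⁻¹ from the left and P⁻¹ from the right, so W = D⁻¹TP⁻¹.
D has determinant 8; D⁻¹ = [[1/2, 0], [5/8, 1/4]].
P has determinant -8; P⁻¹ = [[1/2, 1/4], [1/2, 0]].
D⁻¹T = [[16, -10], [20, -30]].
W = (D⁻¹T)P⁻¹ = [[3, 4], [-5, 5]].

W = [[3, 4], [-5, 5]]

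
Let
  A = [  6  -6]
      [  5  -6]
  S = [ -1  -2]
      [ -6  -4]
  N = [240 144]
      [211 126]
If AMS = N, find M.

M = [[1, -5], [-1, 2]]

Isolating M: multiply by A⁻¹ from the left and S⁻¹ from the right, so M = A⁻¹NS⁻¹.
det A = -6; the adjugate gives A⁻¹ = [[1, -1], [5/6, -1]].
det S = -8; the adjugate gives S⁻¹ = [[1/2, -1/4], [-3/4, 1/8]].
A⁻¹N = [[29, 18], [-11, -6]].
M = (A⁻¹N)S⁻¹ = [[1, -5], [-1, 2]].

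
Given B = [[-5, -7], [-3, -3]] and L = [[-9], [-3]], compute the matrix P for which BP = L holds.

B is on the left of P, so left-multiply by B⁻¹: P = B⁻¹L.
det B = -6, so B⁻¹ = [[1/2, -7/6], [-1/2, 5/6]].
P = B⁻¹L = [[1/2, -7/6], [-1/2, 5/6]] · [[-9], [-3]] = [[-1], [2]].

P = [[-1], [2]]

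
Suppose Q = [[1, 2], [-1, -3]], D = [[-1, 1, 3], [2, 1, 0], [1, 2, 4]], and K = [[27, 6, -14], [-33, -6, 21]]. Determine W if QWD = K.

W = Q⁻¹KD⁻¹ (apply Q⁻¹ on the left and D⁻¹ on the right).
det Q = -1, so Q⁻¹ = [[3, 2], [-1, -1]].
det D = -3; the adjugate gives D⁻¹ = [[-4/3, -2/3, 1], [8/3, 7/3, -2], [-1, -1, 1]].
Q⁻¹K = [[15, 6, 0], [6, 0, -7]].
W = (Q⁻¹K)D⁻¹ = [[-4, 4, 3], [-1, 3, -1]].

W = [[-4, 4, 3], [-1, 3, -1]]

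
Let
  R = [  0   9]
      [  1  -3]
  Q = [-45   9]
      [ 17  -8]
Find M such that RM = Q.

M = [[2, -5], [-5, 1]]

R is on the left of M, so left-multiply by R⁻¹: M = R⁻¹Q.
R has determinant -9; R⁻¹ = [[1/3, 1], [1/9, 0]].
M = R⁻¹Q = [[1/3, 1], [1/9, 0]] · [[-45, 9], [17, -8]] = [[2, -5], [-5, 1]].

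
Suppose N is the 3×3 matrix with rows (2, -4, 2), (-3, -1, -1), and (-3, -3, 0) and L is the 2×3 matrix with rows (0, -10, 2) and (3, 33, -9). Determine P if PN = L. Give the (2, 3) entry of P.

N is on the right of P, so right-multiply by N⁻¹: P = LN⁻¹.
det N = -6, so N⁻¹ = [[1/2, 1, -1], [-1/2, -1, 2/3], [-1, -3, 7/3]].
P = LN⁻¹ = [[0, -10, 2], [3, 33, -9]] · [[1/2, 1, -1], [-1/2, -1, 2/3], [-1, -3, 7/3]] = [[3, 4, -2], [-6, -3, -2]].

-2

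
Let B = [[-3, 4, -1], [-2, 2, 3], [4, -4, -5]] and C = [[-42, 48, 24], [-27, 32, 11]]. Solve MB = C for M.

Since B sits to the right of M, M = CB⁻¹.
det B = 2; the adjugate gives B⁻¹ = [[1, 12, 7], [1, 19/2, 11/2], [0, 2, 1]].
M = CB⁻¹ = [[-42, 48, 24], [-27, 32, 11]] · [[1, 12, 7], [1, 19/2, 11/2], [0, 2, 1]] = [[6, 0, -6], [5, 2, -2]].

M = [[6, 0, -6], [5, 2, -2]]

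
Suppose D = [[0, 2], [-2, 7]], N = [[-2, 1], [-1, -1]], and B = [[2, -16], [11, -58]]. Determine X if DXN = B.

X = [[1, 0], [-3, 5]]

Isolating X: multiply by D⁻¹ from the left and N⁻¹ from the right, so X = D⁻¹BN⁻¹.
D has determinant 4; D⁻¹ = [[7/4, -1/2], [1/2, 0]].
N has determinant 3; N⁻¹ = [[-1/3, -1/3], [1/3, -2/3]].
D⁻¹B = [[-2, 1], [1, -8]].
X = (D⁻¹B)N⁻¹ = [[1, 0], [-3, 5]].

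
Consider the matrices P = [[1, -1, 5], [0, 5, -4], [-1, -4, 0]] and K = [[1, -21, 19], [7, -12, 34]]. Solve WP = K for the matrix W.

Since P sits to the right of W, W = KP⁻¹.
det P = 5, so P⁻¹ = [[-16/5, -4, -21/5], [4/5, 1, 4/5], [1, 1, 1]].
W = KP⁻¹ = [[1, -21, 19], [7, -12, 34]] · [[-16/5, -4, -21/5], [4/5, 1, 4/5], [1, 1, 1]] = [[-1, -6, -2], [2, -6, -5]].

W = [[-1, -6, -2], [2, -6, -5]]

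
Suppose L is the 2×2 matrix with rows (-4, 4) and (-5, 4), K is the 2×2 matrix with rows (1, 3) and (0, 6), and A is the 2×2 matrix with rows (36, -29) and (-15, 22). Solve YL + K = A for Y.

Y = [[-5, -3], [5, -1]]

YL = A − K = [[35, -32], [-15, 16]].
Since L sits to the right of Y, Y = (A − K)L⁻¹.
det L = 4, so L⁻¹ = [[1, -1], [5/4, -1]].
Y = (A − K)L⁻¹ = [[-5, -3], [5, -1]].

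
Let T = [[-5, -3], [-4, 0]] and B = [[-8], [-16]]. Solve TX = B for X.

Left-multiplying both sides by T⁻¹ gives X = T⁻¹B.
T has determinant -12; T⁻¹ = [[0, -1/4], [-1/3, 5/12]].
X = T⁻¹B = [[0, -1/4], [-1/3, 5/12]] · [[-8], [-16]] = [[4], [-4]].

X = [[4], [-4]]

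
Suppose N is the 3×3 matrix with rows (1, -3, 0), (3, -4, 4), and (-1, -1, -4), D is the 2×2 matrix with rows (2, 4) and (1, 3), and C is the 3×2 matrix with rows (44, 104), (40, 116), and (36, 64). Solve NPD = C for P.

Isolating P: multiply by N⁻¹ from the left and D⁻¹ from the right, so P = N⁻¹CD⁻¹.
det N = -4; the adjugate gives N⁻¹ = [[-5, 3, 3], [-2, 1, 1], [7/4, -1, -5/4]].
D has determinant 2; D⁻¹ = [[3/2, -2], [-1/2, 1]].
N⁻¹C = [[8, 20], [-12, -28], [-8, -14]].
P = (N⁻¹C)D⁻¹ = [[2, 4], [-4, -4], [-5, 2]].

P = [[2, 4], [-4, -4], [-5, 2]]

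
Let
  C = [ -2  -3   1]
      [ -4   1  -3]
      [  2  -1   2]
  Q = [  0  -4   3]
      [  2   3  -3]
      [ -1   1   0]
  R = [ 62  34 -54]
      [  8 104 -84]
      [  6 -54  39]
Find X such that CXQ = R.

X = [[5, -4, 5], [-5, -4, 0], [1, 4, -4]]

Isolating X: multiply by C⁻¹ from the left and Q⁻¹ from the right, so X = C⁻¹RQ⁻¹.
det C = -2, so C⁻¹ = [[1/2, -5/2, -4], [-1, 3, 5], [-1, 4, 7]].
det Q = 3; the adjugate gives Q⁻¹ = [[1, 1, 1], [1, 1, 2], [5/3, 4/3, 8/3]].
C⁻¹R = [[-13, -27, 27], [-8, 8, -3], [12, 4, -9]].
X = (C⁻¹R)Q⁻¹ = [[5, -4, 5], [-5, -4, 0], [1, 4, -4]].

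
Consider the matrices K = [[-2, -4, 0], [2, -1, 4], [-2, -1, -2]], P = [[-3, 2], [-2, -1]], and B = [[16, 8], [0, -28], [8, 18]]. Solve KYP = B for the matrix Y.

Left-multiply by K⁻¹ and right-multiply by P⁻¹: Y = K⁻¹BP⁻¹.
K has determinant 4; K⁻¹ = [[3/2, -2, -4], [-1, 1, 2], [-1, 3/2, 5/2]].
det P = 7; the adjugate gives P⁻¹ = [[-1/7, -2/7], [2/7, -3/7]].
K⁻¹B = [[-8, -4], [0, 0], [4, -5]].
Y = (K⁻¹B)P⁻¹ = [[0, 4], [0, 0], [-2, 1]].

Y = [[0, 4], [0, 0], [-2, 1]]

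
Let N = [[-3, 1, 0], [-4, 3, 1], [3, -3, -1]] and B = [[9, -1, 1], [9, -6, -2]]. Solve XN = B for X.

N is on the right of X, so right-multiply by N⁻¹: X = BN⁻¹.
det N = -1; the adjugate gives N⁻¹ = [[0, -1, -1], [1, -3, -3], [-3, 6, 5]].
X = BN⁻¹ = [[9, -1, 1], [9, -6, -2]] · [[0, -1, -1], [1, -3, -3], [-3, 6, 5]] = [[-4, 0, -1], [0, -3, -1]].

X = [[-4, 0, -1], [0, -3, -1]]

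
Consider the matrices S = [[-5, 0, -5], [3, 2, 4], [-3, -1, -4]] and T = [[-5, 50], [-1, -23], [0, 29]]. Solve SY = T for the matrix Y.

Y = [[3, -5], [-1, 6], [-2, -5]]

Since S multiplies Y on the left, Y = S⁻¹T.
S has determinant 5; S⁻¹ = [[-4/5, 1, 2], [0, 1, 1], [3/5, -1, -2]].
Y = S⁻¹T = [[-4/5, 1, 2], [0, 1, 1], [3/5, -1, -2]] · [[-5, 50], [-1, -23], [0, 29]] = [[3, -5], [-1, 6], [-2, -5]].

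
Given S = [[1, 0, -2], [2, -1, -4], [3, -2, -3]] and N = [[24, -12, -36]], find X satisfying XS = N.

Right-multiplying both sides by S⁻¹ gives X = NS⁻¹.
S has determinant -3; S⁻¹ = [[5/3, -4/3, 2/3], [2, -1, 0], [1/3, -2/3, 1/3]].
X = NS⁻¹ = [[24, -12, -36]] · [[5/3, -4/3, 2/3], [2, -1, 0], [1/3, -2/3, 1/3]] = [[4, 4, 4]].

X = [[4, 4, 4]]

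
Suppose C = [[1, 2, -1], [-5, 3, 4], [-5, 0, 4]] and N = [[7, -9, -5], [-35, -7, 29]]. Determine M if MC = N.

M = [[-3, -1, -1], [-5, 1, 5]]

C is on the right of M, so right-multiply by C⁻¹: M = NC⁻¹.
det C = -3, so C⁻¹ = [[-4, 8/3, -11/3], [0, 1/3, -1/3], [-5, 10/3, -13/3]].
M = NC⁻¹ = [[7, -9, -5], [-35, -7, 29]] · [[-4, 8/3, -11/3], [0, 1/3, -1/3], [-5, 10/3, -13/3]] = [[-3, -1, -1], [-5, 1, 5]].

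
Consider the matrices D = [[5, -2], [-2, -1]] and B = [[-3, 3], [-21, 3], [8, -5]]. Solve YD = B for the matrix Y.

Right-multiplying both sides by D⁻¹ gives Y = BD⁻¹.
det D = -9, so D⁻¹ = [[1/9, -2/9], [-2/9, -5/9]].
Y = BD⁻¹ = [[-3, 3], [-21, 3], [8, -5]] · [[1/9, -2/9], [-2/9, -5/9]] = [[-1, -1], [-3, 3], [2, 1]].

Y = [[-1, -1], [-3, 3], [2, 1]]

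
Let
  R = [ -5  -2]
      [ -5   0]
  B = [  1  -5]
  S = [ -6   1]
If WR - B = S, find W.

WR = S + B = [[-5, -4]].
Right-multiplying both sides by R⁻¹ gives W = (S + B)R⁻¹.
R has determinant -10; R⁻¹ = [[0, -1/5], [-1/2, 1/2]].
W = (S + B)R⁻¹ = [[2, -1]].

W = [[2, -1]]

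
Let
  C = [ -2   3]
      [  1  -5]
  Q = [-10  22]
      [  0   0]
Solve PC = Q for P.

Right-multiplying both sides by C⁻¹ gives P = QC⁻¹.
det C = 7, so C⁻¹ = [[-5/7, -3/7], [-1/7, -2/7]].
P = QC⁻¹ = [[-10, 22], [0, 0]] · [[-5/7, -3/7], [-1/7, -2/7]] = [[4, -2], [0, 0]].

P = [[4, -2], [0, 0]]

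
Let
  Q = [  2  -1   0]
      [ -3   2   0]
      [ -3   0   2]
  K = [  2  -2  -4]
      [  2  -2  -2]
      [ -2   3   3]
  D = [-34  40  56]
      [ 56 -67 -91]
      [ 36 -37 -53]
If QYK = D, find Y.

Y = [[-4, -1, 1], [0, 1, -4], [-2, 3, 1]]

Left-multiply by Q⁻¹ and right-multiply by K⁻¹: Y = Q⁻¹DK⁻¹.
Q has determinant 2; Q⁻¹ = [[2, 1, 0], [3, 2, 0], [3, 3/2, 1/2]].
det K = -4, so K⁻¹ = [[0, 3/2, 1], [1/2, 1/2, 1], [-1/2, 1/2, 0]].
Q⁻¹D = [[-12, 13, 21], [10, -14, -14], [0, 1, 5]].
Y = (Q⁻¹D)K⁻¹ = [[-4, -1, 1], [0, 1, -4], [-2, 3, 1]].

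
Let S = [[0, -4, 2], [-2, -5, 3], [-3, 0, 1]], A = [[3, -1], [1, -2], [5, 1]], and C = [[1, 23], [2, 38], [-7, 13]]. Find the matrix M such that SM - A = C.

M = [[2, -3], [1, -3], [4, 5]]

SM = C + A = [[4, 22], [3, 36], [-2, 14]].
Left-multiplying both sides by S⁻¹ gives M = S⁻¹(C + A).
S has determinant -2; S⁻¹ = [[5/2, -2, 1], [7/2, -3, 2], [15/2, -6, 4]].
M = S⁻¹(C + A) = [[2, -3], [1, -3], [4, 5]].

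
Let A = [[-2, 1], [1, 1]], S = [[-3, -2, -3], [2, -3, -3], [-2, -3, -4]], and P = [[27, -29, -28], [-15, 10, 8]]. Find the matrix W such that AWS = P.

W = [[4, -4, -3], [-3, -1, 4]]

Left-multiply by A⁻¹ and right-multiply by S⁻¹: W = A⁻¹PS⁻¹.
det A = -3; the adjugate gives A⁻¹ = [[-1/3, 1/3], [1/3, 2/3]].
det S = -1; the adjugate gives S⁻¹ = [[-3, -1, 3], [-14, -6, 15], [12, 5, -13]].
A⁻¹P = [[-14, 13, 12], [-1, -3, -4]].
W = (A⁻¹P)S⁻¹ = [[4, -4, -3], [-3, -1, 4]].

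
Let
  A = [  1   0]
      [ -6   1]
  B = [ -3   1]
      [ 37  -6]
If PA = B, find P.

P = [[3, 1], [1, -6]]

Right-multiplying both sides by A⁻¹ gives P = BA⁻¹.
det A = 1; the adjugate gives A⁻¹ = [[1, 0], [6, 1]].
P = BA⁻¹ = [[-3, 1], [37, -6]] · [[1, 0], [6, 1]] = [[3, 1], [1, -6]].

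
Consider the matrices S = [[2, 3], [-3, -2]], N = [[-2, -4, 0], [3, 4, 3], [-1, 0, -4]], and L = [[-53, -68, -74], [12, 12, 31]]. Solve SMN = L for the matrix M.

M = [[0, 5, 1], [5, -4, 5]]

M = S⁻¹LN⁻¹ (apply S⁻¹ on the left and N⁻¹ on the right).
S has determinant 5; S⁻¹ = [[-2/5, -3/5], [3/5, 2/5]].
det N = -4, so N⁻¹ = [[4, 4, 3], [-9/4, -2, -3/2], [-1, -1, -1]].
S⁻¹L = [[14, 20, 11], [-27, -36, -32]].
M = (S⁻¹L)N⁻¹ = [[0, 5, 1], [5, -4, 5]].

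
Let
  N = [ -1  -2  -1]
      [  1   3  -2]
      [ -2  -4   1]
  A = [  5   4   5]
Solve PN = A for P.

Right-multiplying both sides by N⁻¹ gives P = AN⁻¹.
det N = -3, so N⁻¹ = [[5/3, -2, -7/3], [-1, 1, 1], [-2/3, 0, 1/3]].
P = AN⁻¹ = [[5, 4, 5]] · [[5/3, -2, -7/3], [-1, 1, 1], [-2/3, 0, 1/3]] = [[1, -6, -6]].

P = [[1, -6, -6]]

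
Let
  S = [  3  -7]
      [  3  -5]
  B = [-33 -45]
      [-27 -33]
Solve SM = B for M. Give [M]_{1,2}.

-1

Since S multiplies M on the left, M = S⁻¹B.
det S = 6; the adjugate gives S⁻¹ = [[-5/6, 7/6], [-1/2, 1/2]].
M = S⁻¹B = [[-5/6, 7/6], [-1/2, 1/2]] · [[-33, -45], [-27, -33]] = [[-4, -1], [3, 6]].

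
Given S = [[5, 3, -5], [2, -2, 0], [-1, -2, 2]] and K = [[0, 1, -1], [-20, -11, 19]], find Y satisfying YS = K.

S is on the right of Y, so right-multiply by S⁻¹: Y = KS⁻¹.
det S = -2; the adjugate gives S⁻¹ = [[2, -2, 5], [2, -5/2, 5], [3, -7/2, 8]].
Y = KS⁻¹ = [[0, 1, -1], [-20, -11, 19]] · [[2, -2, 5], [2, -5/2, 5], [3, -7/2, 8]] = [[-1, 1, -3], [-5, 1, -3]].

Y = [[-1, 1, -3], [-5, 1, -3]]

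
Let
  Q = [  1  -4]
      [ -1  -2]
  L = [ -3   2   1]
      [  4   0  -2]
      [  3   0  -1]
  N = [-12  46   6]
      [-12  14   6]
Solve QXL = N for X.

X = [[3, 1, 3], [-5, 1, -5]]

Isolating X: multiply by Q⁻¹ from the left and L⁻¹ from the right, so X = Q⁻¹NL⁻¹.
det Q = -6, so Q⁻¹ = [[1/3, -2/3], [-1/6, -1/6]].
det L = -4; the adjugate gives L⁻¹ = [[0, -1/2, 1], [1/2, 0, 1/2], [0, -3/2, 2]].
Q⁻¹N = [[4, 6, -2], [4, -10, -2]].
X = (Q⁻¹N)L⁻¹ = [[3, 1, 3], [-5, 1, -5]].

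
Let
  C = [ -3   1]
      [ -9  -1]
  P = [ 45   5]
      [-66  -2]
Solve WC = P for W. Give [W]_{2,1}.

4

Right-multiplying both sides by C⁻¹ gives W = PC⁻¹.
det C = 12, so C⁻¹ = [[-1/12, -1/12], [3/4, -1/4]].
W = PC⁻¹ = [[45, 5], [-66, -2]] · [[-1/12, -1/12], [3/4, -1/4]] = [[0, -5], [4, 6]].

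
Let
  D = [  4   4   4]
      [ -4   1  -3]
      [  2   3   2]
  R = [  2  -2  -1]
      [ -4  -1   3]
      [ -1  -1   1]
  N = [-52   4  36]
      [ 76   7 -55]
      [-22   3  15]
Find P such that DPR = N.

P = [[0, 5, 1], [0, -1, 0], [-2, -2, 0]]

P = D⁻¹NR⁻¹ (apply D⁻¹ on the left and R⁻¹ on the right).
det D = -4, so D⁻¹ = [[-11/4, -1, 4], [-1/2, 0, 1], [7/2, 1, -5]].
det R = -1; the adjugate gives R⁻¹ = [[-2, -3, 7], [-1, -1, 2], [-3, -4, 10]].
D⁻¹N = [[-21, -6, 16], [4, 1, -3], [4, 6, -4]].
P = (D⁻¹N)R⁻¹ = [[0, 5, 1], [0, -1, 0], [-2, -2, 0]].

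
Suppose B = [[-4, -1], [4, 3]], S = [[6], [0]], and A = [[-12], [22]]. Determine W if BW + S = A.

W = [[4], [2]]

BW = A − S = [[-18], [22]].
Left-multiplying both sides by B⁻¹ gives W = B⁻¹(A − S).
det B = -8; the adjugate gives B⁻¹ = [[-3/8, -1/8], [1/2, 1/2]].
W = B⁻¹(A − S) = [[4], [2]].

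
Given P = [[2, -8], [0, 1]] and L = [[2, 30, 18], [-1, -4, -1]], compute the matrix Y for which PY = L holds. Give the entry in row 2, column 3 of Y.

-1

Since P multiplies Y on the left, Y = P⁻¹L.
det P = 2, so P⁻¹ = [[1/2, 4], [0, 1]].
Y = P⁻¹L = [[1/2, 4], [0, 1]] · [[2, 30, 18], [-1, -4, -1]] = [[-3, -1, 5], [-1, -4, -1]].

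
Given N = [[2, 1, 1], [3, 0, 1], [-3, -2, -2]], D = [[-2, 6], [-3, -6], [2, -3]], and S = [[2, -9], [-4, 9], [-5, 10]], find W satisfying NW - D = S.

NW = S + D = [[0, -3], [-7, 3], [-3, 7]].
Left-multiplying both sides by N⁻¹ gives W = N⁻¹(S + D).
N has determinant 1; N⁻¹ = [[2, 0, 1], [3, -1, 1], [-6, 1, -3]].
W = N⁻¹(S + D) = [[-3, 1], [4, -5], [2, 0]].

W = [[-3, 1], [4, -5], [2, 0]]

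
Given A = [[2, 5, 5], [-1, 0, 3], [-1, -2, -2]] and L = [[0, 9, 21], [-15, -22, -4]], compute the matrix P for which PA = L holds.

P = [[1, 4, -2], [-4, 6, 1]]

A is on the right of P, so right-multiply by A⁻¹: P = LA⁻¹.
det A = -3, so A⁻¹ = [[-2, 0, -5], [5/3, -1/3, 11/3], [-2/3, 1/3, -5/3]].
P = LA⁻¹ = [[0, 9, 21], [-15, -22, -4]] · [[-2, 0, -5], [5/3, -1/3, 11/3], [-2/3, 1/3, -5/3]] = [[1, 4, -2], [-4, 6, 1]].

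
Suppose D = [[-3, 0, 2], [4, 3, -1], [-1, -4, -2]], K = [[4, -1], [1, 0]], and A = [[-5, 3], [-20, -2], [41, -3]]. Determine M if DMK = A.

Isolating M: multiply by D⁻¹ from the left and K⁻¹ from the right, so M = D⁻¹AK⁻¹.
det D = 4, so D⁻¹ = [[-5/2, -2, -3/2], [9/4, 2, 5/4], [-13/4, -3, -9/4]].
det K = 1; the adjugate gives K⁻¹ = [[0, 1], [-1, 4]].
D⁻¹A = [[-9, 1], [0, -1], [-16, 3]].
M = (D⁻¹A)K⁻¹ = [[-1, -5], [1, -4], [-3, -4]].

M = [[-1, -5], [1, -4], [-3, -4]]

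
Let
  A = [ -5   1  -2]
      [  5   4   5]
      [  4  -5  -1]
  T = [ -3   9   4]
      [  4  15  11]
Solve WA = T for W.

Right-multiplying both sides by A⁻¹ gives W = TA⁻¹.
det A = 2; the adjugate gives A⁻¹ = [[21/2, 11/2, 13/2], [25/2, 13/2, 15/2], [-41/2, -21/2, -25/2]].
W = TA⁻¹ = [[-3, 9, 4], [4, 15, 11]] · [[21/2, 11/2, 13/2], [25/2, 13/2, 15/2], [-41/2, -21/2, -25/2]] = [[-1, 0, -2], [4, 4, 1]].

W = [[-1, 0, -2], [4, 4, 1]]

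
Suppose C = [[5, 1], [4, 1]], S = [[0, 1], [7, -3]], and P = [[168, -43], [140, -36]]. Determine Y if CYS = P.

Y = [[5, 4], [4, 4]]

Y = C⁻¹PS⁻¹ (apply C⁻¹ on the left and S⁻¹ on the right).
C has determinant 1; C⁻¹ = [[1, -1], [-4, 5]].
det S = -7; the adjugate gives S⁻¹ = [[3/7, 1/7], [1, 0]].
C⁻¹P = [[28, -7], [28, -8]].
Y = (C⁻¹P)S⁻¹ = [[5, 4], [4, 4]].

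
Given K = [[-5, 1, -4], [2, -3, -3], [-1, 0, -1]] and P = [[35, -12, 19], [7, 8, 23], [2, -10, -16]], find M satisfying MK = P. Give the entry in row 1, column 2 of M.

K is on the right of M, so right-multiply by K⁻¹: M = PK⁻¹.
det K = 2, so K⁻¹ = [[3/2, 1/2, -15/2], [5/2, 1/2, -23/2], [-3/2, -1/2, 13/2]].
M = PK⁻¹ = [[35, -12, 19], [7, 8, 23], [2, -10, -16]] · [[3/2, 1/2, -15/2], [5/2, 1/2, -23/2], [-3/2, -1/2, 13/2]] = [[-6, 2, -1], [-4, -4, 5], [2, 4, -4]].

2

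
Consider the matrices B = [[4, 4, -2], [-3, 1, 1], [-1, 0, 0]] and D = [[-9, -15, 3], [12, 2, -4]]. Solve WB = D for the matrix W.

Since B sits to the right of W, W = DB⁻¹.
det B = -6, so B⁻¹ = [[0, 0, -1], [1/6, 1/3, -1/3], [-1/6, 2/3, -8/3]].
W = DB⁻¹ = [[-9, -15, 3], [12, 2, -4]] · [[0, 0, -1], [1/6, 1/3, -1/3], [-1/6, 2/3, -8/3]] = [[-3, -3, 6], [1, -2, -2]].

W = [[-3, -3, 6], [1, -2, -2]]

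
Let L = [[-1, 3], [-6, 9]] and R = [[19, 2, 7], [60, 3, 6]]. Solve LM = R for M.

L is on the left of M, so left-multiply by L⁻¹: M = L⁻¹R.
det L = 9, so L⁻¹ = [[1, -1/3], [2/3, -1/9]].
M = L⁻¹R = [[1, -1/3], [2/3, -1/9]] · [[19, 2, 7], [60, 3, 6]] = [[-1, 1, 5], [6, 1, 4]].

M = [[-1, 1, 5], [6, 1, 4]]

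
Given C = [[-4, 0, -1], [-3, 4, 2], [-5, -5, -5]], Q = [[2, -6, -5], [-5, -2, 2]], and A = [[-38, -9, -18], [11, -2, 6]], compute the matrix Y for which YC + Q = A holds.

YC = A − Q = [[-40, -3, -13], [16, 0, 4]].
C is on the right of Y, so right-multiply by C⁻¹: Y = (A − Q)C⁻¹.
C has determinant 5; C⁻¹ = [[-2, 1, 4/5], [-5, 3, 11/5], [7, -4, -16/5]].
Y = (A − Q)C⁻¹ = [[4, 3, 3], [-4, 0, 0]].

Y = [[4, 3, 3], [-4, 0, 0]]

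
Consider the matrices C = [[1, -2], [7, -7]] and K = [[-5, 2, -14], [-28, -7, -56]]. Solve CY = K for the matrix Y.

Since C multiplies Y on the left, Y = C⁻¹K.
C has determinant 7; C⁻¹ = [[-1, 2/7], [-1, 1/7]].
Y = C⁻¹K = [[-1, 2/7], [-1, 1/7]] · [[-5, 2, -14], [-28, -7, -56]] = [[-3, -4, -2], [1, -3, 6]].

Y = [[-3, -4, -2], [1, -3, 6]]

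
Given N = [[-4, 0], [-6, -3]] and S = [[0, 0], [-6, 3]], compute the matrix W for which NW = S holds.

Since N multiplies W on the left, W = N⁻¹S.
N has determinant 12; N⁻¹ = [[-1/4, 0], [1/2, -1/3]].
W = N⁻¹S = [[-1/4, 0], [1/2, -1/3]] · [[0, 0], [-6, 3]] = [[0, 0], [2, -1]].

W = [[0, 0], [2, -1]]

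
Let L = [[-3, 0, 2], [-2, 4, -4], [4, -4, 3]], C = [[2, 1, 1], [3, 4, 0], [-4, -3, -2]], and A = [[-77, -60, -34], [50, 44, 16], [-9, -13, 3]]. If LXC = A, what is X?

Isolating X: multiply by L⁻¹ from the left and C⁻¹ from the right, so X = L⁻¹AC⁻¹.
det L = -4, so L⁻¹ = [[1, 2, 2], [5/2, 17/4, 4], [2, 3, 3]].
det C = -3; the adjugate gives C⁻¹ = [[8/3, 1/3, 4/3], [-2, 0, -1], [-7/3, -2/3, -5/3]].
L⁻¹A = [[5, 2, 4], [-16, -15, -5], [-31, -27, -11]].
X = (L⁻¹A)C⁻¹ = [[0, -1, -2], [-1, -2, 2], [-3, -3, 4]].

X = [[0, -1, -2], [-1, -2, 2], [-3, -3, 4]]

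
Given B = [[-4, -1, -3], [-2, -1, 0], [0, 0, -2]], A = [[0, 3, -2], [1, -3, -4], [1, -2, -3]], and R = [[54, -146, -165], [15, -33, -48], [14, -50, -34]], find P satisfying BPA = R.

P = [[-1, -4, -5], [2, 5, -2], [3, -2, -5]]

Isolating P: multiply by B⁻¹ from the left and A⁻¹ from the right, so P = B⁻¹RA⁻¹.
B has determinant -4; B⁻¹ = [[-1/2, 1/2, 3/4], [1, -2, -3/2], [0, 0, -1/2]].
A has determinant -5; A⁻¹ = [[-1/5, -13/5, 18/5], [1/5, -2/5, 2/5], [-1/5, -3/5, 3/5]].
B⁻¹R = [[-9, 19, 33], [3, -5, -18], [-7, 25, 17]].
P = (B⁻¹R)A⁻¹ = [[-1, -4, -5], [2, 5, -2], [3, -2, -5]].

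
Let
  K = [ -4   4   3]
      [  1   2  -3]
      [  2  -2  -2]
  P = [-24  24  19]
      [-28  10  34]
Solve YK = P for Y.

Since K sits to the right of Y, Y = PK⁻¹.
det K = 6, so K⁻¹ = [[-5/3, 1/3, -3], [-2/3, 1/3, -3/2], [-1, 0, -2]].
Y = PK⁻¹ = [[-24, 24, 19], [-28, 10, 34]] · [[-5/3, 1/3, -3], [-2/3, 1/3, -3/2], [-1, 0, -2]] = [[5, 0, -2], [6, -6, 1]].

Y = [[5, 0, -2], [6, -6, 1]]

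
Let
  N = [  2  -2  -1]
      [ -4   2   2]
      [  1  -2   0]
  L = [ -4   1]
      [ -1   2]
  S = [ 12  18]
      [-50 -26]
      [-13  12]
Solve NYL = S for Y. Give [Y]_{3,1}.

Isolating Y: multiply by N⁻¹ from the left and L⁻¹ from the right, so Y = N⁻¹SL⁻¹.
N has determinant -2; N⁻¹ = [[-2, -1, 1], [-1, -1/2, 0], [-3, -1, 2]].
det L = -7; the adjugate gives L⁻¹ = [[-2/7, 1/7], [-1/7, 4/7]].
N⁻¹S = [[13, 2], [13, -5], [-12, -4]].
Y = (N⁻¹S)L⁻¹ = [[-4, 3], [-3, -1], [4, -4]].

4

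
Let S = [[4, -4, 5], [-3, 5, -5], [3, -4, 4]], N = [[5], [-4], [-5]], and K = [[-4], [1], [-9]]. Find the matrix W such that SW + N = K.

SW = K − N = [[-9], [5], [-4]].
Since S multiplies W on the left, W = S⁻¹(K − N).
S has determinant -3; S⁻¹ = [[0, 4/3, 5/3], [1, -1/3, -5/3], [1, -4/3, -8/3]].
W = S⁻¹(K − N) = [[0], [-4], [-5]].

W = [[0], [-4], [-5]]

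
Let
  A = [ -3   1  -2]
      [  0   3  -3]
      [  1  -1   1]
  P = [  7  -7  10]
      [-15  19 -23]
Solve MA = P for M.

M = [[-3, -2, -2], [4, 4, -3]]

Since A sits to the right of M, M = PA⁻¹.
det A = 3; the adjugate gives A⁻¹ = [[0, 1/3, 1], [-1, -1/3, -3], [-1, -2/3, -3]].
M = PA⁻¹ = [[7, -7, 10], [-15, 19, -23]] · [[0, 1/3, 1], [-1, -1/3, -3], [-1, -2/3, -3]] = [[-3, -2, -2], [4, 4, -3]].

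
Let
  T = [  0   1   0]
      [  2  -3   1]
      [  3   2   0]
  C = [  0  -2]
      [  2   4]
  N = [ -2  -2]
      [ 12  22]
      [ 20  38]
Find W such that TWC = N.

W = T⁻¹NC⁻¹ (apply T⁻¹ on the left and C⁻¹ on the right).
T has determinant 3; T⁻¹ = [[-2/3, 0, 1/3], [1, 0, 0], [13/3, 1, -2/3]].
det C = 4, so C⁻¹ = [[1, 1/2], [-1/2, 0]].
T⁻¹N = [[8, 14], [-2, -2], [-10, -12]].
W = (T⁻¹N)C⁻¹ = [[1, 4], [-1, -1], [-4, -5]].

W = [[1, 4], [-1, -1], [-4, -5]]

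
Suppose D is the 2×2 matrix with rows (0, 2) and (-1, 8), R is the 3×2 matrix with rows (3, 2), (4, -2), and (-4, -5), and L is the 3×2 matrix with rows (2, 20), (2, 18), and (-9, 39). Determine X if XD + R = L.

X = [[5, 1], [2, 2], [2, 5]]

XD = L − R = [[-1, 18], [-2, 20], [-5, 44]].
D is on the right of X, so right-multiply by D⁻¹: X = (L − R)D⁻¹.
det D = 2, so D⁻¹ = [[4, -1], [1/2, 0]].
X = (L − R)D⁻¹ = [[5, 1], [2, 2], [2, 5]].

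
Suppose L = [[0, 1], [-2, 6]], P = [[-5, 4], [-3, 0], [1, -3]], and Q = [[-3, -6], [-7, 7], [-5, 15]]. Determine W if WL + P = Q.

WL = Q − P = [[2, -10], [-4, 7], [-6, 18]].
L is on the right of W, so right-multiply by L⁻¹: W = (Q − P)L⁻¹.
det L = 2; the adjugate gives L⁻¹ = [[3, -1/2], [1, 0]].
W = (Q − P)L⁻¹ = [[-4, -1], [-5, 2], [0, 3]].

W = [[-4, -1], [-5, 2], [0, 3]]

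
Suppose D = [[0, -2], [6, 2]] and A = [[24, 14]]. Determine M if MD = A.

M = [[-3, 4]]

Since D sits to the right of M, M = AD⁻¹.
det D = 12; the adjugate gives D⁻¹ = [[1/6, 1/6], [-1/2, 0]].
M = AD⁻¹ = [[24, 14]] · [[1/6, 1/6], [-1/2, 0]] = [[-3, 4]].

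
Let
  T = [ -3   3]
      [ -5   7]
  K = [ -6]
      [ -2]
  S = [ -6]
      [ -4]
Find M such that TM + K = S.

TM = S − K = [[0], [-2]].
Since T multiplies M on the left, M = T⁻¹(S − K).
det T = -6, so T⁻¹ = [[-7/6, 1/2], [-5/6, 1/2]].
M = T⁻¹(S − K) = [[-1], [-1]].

M = [[-1], [-1]]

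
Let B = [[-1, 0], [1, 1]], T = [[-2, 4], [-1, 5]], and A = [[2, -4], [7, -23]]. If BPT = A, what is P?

P = [[1, 0], [-3, -3]]

Isolating P: multiply by B⁻¹ from the left and T⁻¹ from the right, so P = B⁻¹AT⁻¹.
det B = -1; the adjugate gives B⁻¹ = [[-1, 0], [1, 1]].
det T = -6, so T⁻¹ = [[-5/6, 2/3], [-1/6, 1/3]].
B⁻¹A = [[-2, 4], [9, -27]].
P = (B⁻¹A)T⁻¹ = [[1, 0], [-3, -3]].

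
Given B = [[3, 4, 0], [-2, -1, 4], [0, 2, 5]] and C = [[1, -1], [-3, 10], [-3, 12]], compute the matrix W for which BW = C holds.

B is on the left of W, so left-multiply by B⁻¹: W = B⁻¹C.
det B = 1; the adjugate gives B⁻¹ = [[-13, -20, 16], [10, 15, -12], [-4, -6, 5]].
W = B⁻¹C = [[-13, -20, 16], [10, 15, -12], [-4, -6, 5]] · [[1, -1], [-3, 10], [-3, 12]] = [[-1, 5], [1, -4], [-1, 4]].

W = [[-1, 5], [1, -4], [-1, 4]]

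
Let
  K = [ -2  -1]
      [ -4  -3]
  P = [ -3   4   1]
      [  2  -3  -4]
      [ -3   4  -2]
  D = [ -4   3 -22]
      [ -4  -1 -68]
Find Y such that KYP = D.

Y = [[-3, -1, 1], [0, -5, -2]]

Y = K⁻¹DP⁻¹ (apply K⁻¹ on the left and P⁻¹ on the right).
det K = 2; the adjugate gives K⁻¹ = [[-3/2, 1/2], [2, -1]].
det P = -3, so P⁻¹ = [[-22/3, -4, 13/3], [-16/3, -3, 10/3], [1/3, 0, -1/3]].
K⁻¹D = [[4, -5, -1], [-4, 7, 24]].
Y = (K⁻¹D)P⁻¹ = [[-3, -1, 1], [0, -5, -2]].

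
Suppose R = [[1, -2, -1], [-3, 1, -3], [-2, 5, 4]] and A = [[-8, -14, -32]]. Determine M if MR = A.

R is on the right of M, so right-multiply by R⁻¹: M = AR⁻¹.
det R = -4; the adjugate gives R⁻¹ = [[-19/4, -3/4, -7/4], [-9/2, -1/2, -3/2], [13/4, 1/4, 5/4]].
M = AR⁻¹ = [[-8, -14, -32]] · [[-19/4, -3/4, -7/4], [-9/2, -1/2, -3/2], [13/4, 1/4, 5/4]] = [[-3, 5, -5]].

M = [[-3, 5, -5]]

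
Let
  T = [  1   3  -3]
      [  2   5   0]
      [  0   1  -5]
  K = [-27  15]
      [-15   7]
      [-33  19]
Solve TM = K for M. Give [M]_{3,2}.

-4

Since T multiplies M on the left, M = T⁻¹K.
det T = -1; the adjugate gives T⁻¹ = [[25, -12, -15], [-10, 5, 6], [-2, 1, 1]].
M = T⁻¹K = [[25, -12, -15], [-10, 5, 6], [-2, 1, 1]] · [[-27, 15], [-15, 7], [-33, 19]] = [[0, 6], [-3, -1], [6, -4]].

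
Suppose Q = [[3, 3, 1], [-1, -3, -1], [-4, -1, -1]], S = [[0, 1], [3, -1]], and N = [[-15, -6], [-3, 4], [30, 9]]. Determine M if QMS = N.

Left-multiply by Q⁻¹ and right-multiply by S⁻¹: M = Q⁻¹NS⁻¹.
Q has determinant 4; Q⁻¹ = [[1/2, 1/2, 0], [3/4, 1/4, 1/2], [-11/4, -9/4, -3/2]].
S has determinant -3; S⁻¹ = [[1/3, 1/3], [1, 0]].
Q⁻¹N = [[-9, -1], [3, 1], [3, -6]].
M = (Q⁻¹N)S⁻¹ = [[-4, -3], [2, 1], [-5, 1]].

M = [[-4, -3], [2, 1], [-5, 1]]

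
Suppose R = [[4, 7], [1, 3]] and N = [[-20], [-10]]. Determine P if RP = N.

P = [[2], [-4]]

R is on the left of P, so left-multiply by R⁻¹: P = R⁻¹N.
R has determinant 5; R⁻¹ = [[3/5, -7/5], [-1/5, 4/5]].
P = R⁻¹N = [[3/5, -7/5], [-1/5, 4/5]] · [[-20], [-10]] = [[2], [-4]].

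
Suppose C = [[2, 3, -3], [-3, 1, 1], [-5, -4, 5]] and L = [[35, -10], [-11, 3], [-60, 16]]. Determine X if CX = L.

C is on the left of X, so left-multiply by C⁻¹: X = C⁻¹L.
det C = -3, so C⁻¹ = [[-3, 1, -2], [-10/3, 5/3, -7/3], [-17/3, 7/3, -11/3]].
X = C⁻¹L = [[-3, 1, -2], [-10/3, 5/3, -7/3], [-17/3, 7/3, -11/3]] · [[35, -10], [-11, 3], [-60, 16]] = [[4, 1], [5, 1], [-4, 5]].

X = [[4, 1], [5, 1], [-4, 5]]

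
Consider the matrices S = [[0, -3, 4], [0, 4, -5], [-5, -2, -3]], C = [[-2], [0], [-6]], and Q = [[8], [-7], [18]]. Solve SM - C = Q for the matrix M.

SM = Q + C = [[6], [-7], [12]].
Since S multiplies M on the left, M = S⁻¹(Q + C).
det S = 5, so S⁻¹ = [[-22/5, -17/5, -1/5], [5, 4, 0], [4, 3, 0]].
M = S⁻¹(Q + C) = [[-5], [2], [3]].

M = [[-5], [2], [3]]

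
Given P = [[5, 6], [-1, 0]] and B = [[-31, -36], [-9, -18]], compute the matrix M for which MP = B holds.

M = [[-6, 1], [-3, -6]]

Since P sits to the right of M, M = BP⁻¹.
det P = 6; the adjugate gives P⁻¹ = [[0, -1], [1/6, 5/6]].
M = BP⁻¹ = [[-31, -36], [-9, -18]] · [[0, -1], [1/6, 5/6]] = [[-6, 1], [-3, -6]].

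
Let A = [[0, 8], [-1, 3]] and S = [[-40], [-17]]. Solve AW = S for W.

W = [[2], [-5]]

Left-multiplying both sides by A⁻¹ gives W = A⁻¹S.
det A = 8; the adjugate gives A⁻¹ = [[3/8, -1], [1/8, 0]].
W = A⁻¹S = [[3/8, -1], [1/8, 0]] · [[-40], [-17]] = [[2], [-5]].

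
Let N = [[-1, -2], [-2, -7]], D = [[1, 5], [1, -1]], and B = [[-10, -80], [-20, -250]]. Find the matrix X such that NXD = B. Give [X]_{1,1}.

Isolating X: multiply by N⁻¹ from the left and D⁻¹ from the right, so X = N⁻¹BD⁻¹.
N has determinant 3; N⁻¹ = [[-7/3, 2/3], [2/3, -1/3]].
det D = -6; the adjugate gives D⁻¹ = [[1/6, 5/6], [1/6, -1/6]].
N⁻¹B = [[10, 20], [0, 30]].
X = (N⁻¹B)D⁻¹ = [[5, 5], [5, -5]].

5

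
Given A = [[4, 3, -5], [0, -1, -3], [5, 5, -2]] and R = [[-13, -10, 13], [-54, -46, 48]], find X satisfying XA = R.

X = [[3, -6, -5], [-6, -2, -6]]

Since A sits to the right of X, X = RA⁻¹.
det A = -2, so A⁻¹ = [[-17/2, 19/2, 7], [15/2, -17/2, -6], [-5/2, 5/2, 2]].
X = RA⁻¹ = [[-13, -10, 13], [-54, -46, 48]] · [[-17/2, 19/2, 7], [15/2, -17/2, -6], [-5/2, 5/2, 2]] = [[3, -6, -5], [-6, -2, -6]].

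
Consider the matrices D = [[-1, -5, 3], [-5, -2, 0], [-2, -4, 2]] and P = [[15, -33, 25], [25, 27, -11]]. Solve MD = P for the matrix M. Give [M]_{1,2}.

-6

D is on the right of M, so right-multiply by D⁻¹: M = PD⁻¹.
D has determinant 2; D⁻¹ = [[-2, -1, 3], [5, 2, -15/2], [8, 3, -23/2]].
M = PD⁻¹ = [[15, -33, 25], [25, 27, -11]] · [[-2, -1, 3], [5, 2, -15/2], [8, 3, -23/2]] = [[5, -6, 5], [-3, -4, -1]].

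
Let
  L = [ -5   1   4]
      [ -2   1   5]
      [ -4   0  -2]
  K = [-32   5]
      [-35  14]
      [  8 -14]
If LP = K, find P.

P = [[1, 2], [-3, 3], [-6, 3]]

L is on the left of P, so left-multiply by L⁻¹: P = L⁻¹K.
L has determinant 2; L⁻¹ = [[-1, 1, 1/2], [-12, 13, 17/2], [2, -2, -3/2]].
P = L⁻¹K = [[-1, 1, 1/2], [-12, 13, 17/2], [2, -2, -3/2]] · [[-32, 5], [-35, 14], [8, -14]] = [[1, 2], [-3, 3], [-6, 3]].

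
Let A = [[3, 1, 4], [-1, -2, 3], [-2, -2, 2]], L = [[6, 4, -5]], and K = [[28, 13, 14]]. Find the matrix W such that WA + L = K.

W = [[5, 3, -5]]

WA = K − L = [[22, 9, 19]].
A is on the right of W, so right-multiply by A⁻¹: W = (K − L)A⁻¹.
det A = -6, so A⁻¹ = [[-1/3, 5/3, -11/6], [2/3, -7/3, 13/6], [1/3, -2/3, 5/6]].
W = (K − L)A⁻¹ = [[5, 3, -5]].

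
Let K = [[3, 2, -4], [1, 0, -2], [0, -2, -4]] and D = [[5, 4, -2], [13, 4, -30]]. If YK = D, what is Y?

K is on the right of Y, so right-multiply by K⁻¹: Y = DK⁻¹.
det K = 4; the adjugate gives K⁻¹ = [[-1, 4, -1], [1, -3, 1/2], [-1/2, 3/2, -1/2]].
Y = DK⁻¹ = [[5, 4, -2], [13, 4, -30]] · [[-1, 4, -1], [1, -3, 1/2], [-1/2, 3/2, -1/2]] = [[0, 5, -2], [6, -5, 4]].

Y = [[0, 5, -2], [6, -5, 4]]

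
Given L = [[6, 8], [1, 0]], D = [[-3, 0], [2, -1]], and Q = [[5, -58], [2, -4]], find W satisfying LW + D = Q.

LW = Q − D = [[8, -58], [0, -3]].
L is on the left of W, so left-multiply by L⁻¹: W = L⁻¹(Q − D).
L has determinant -8; L⁻¹ = [[0, 1], [1/8, -3/4]].
W = L⁻¹(Q − D) = [[0, -3], [1, -5]].

W = [[0, -3], [1, -5]]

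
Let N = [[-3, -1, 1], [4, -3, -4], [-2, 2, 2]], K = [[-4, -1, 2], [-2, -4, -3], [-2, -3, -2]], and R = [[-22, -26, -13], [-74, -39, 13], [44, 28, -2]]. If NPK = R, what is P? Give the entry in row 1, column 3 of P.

Left-multiply by N⁻¹ and right-multiply by K⁻¹: P = N⁻¹RK⁻¹.
det N = -4; the adjugate gives N⁻¹ = [[-1/2, -1, -7/4], [0, 1, 2], [-1/2, -2, -13/4]].
det K = -2, so K⁻¹ = [[1/2, 4, -11/2], [-1, -6, 8], [1, 5, -7]].
N⁻¹R = [[8, 3, -3], [14, 17, 9], [16, 0, -13]].
P = (N⁻¹R)K⁻¹ = [[-2, -1, 1], [-1, -1, -4], [-5, -1, 3]].

1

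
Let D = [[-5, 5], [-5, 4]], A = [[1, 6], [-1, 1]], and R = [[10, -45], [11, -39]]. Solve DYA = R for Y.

Left-multiply by D⁻¹ and right-multiply by A⁻¹: Y = D⁻¹RA⁻¹.
det D = 5, so D⁻¹ = [[4/5, -1], [1, -1]].
det A = 7, so A⁻¹ = [[1/7, -6/7], [1/7, 1/7]].
D⁻¹R = [[-3, 3], [-1, -6]].
Y = (D⁻¹R)A⁻¹ = [[0, 3], [-1, 0]].

Y = [[0, 3], [-1, 0]]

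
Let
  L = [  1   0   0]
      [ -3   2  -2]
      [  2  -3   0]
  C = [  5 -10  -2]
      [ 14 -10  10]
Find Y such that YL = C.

Y = [[0, 1, 4], [-1, -5, 0]]

L is on the right of Y, so right-multiply by L⁻¹: Y = CL⁻¹.
det L = -6, so L⁻¹ = [[1, 0, 0], [2/3, 0, -1/3], [-5/6, -1/2, -1/3]].
Y = CL⁻¹ = [[5, -10, -2], [14, -10, 10]] · [[1, 0, 0], [2/3, 0, -1/3], [-5/6, -1/2, -1/3]] = [[0, 1, 4], [-1, -5, 0]].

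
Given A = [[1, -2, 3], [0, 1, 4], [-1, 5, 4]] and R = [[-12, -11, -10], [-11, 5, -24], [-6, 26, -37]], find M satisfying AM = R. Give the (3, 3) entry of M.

Since A multiplies M on the left, M = A⁻¹R.
det A = -5, so A⁻¹ = [[16/5, -23/5, 11/5], [4/5, -7/5, 4/5], [-1/5, 3/5, -1/5]].
M = A⁻¹R = [[16/5, -23/5, 11/5], [4/5, -7/5, 4/5], [-1/5, 3/5, -1/5]] · [[-12, -11, -10], [-11, 5, -24], [-6, 26, -37]] = [[-1, -1, -3], [1, 5, -4], [-3, 0, -5]].

-5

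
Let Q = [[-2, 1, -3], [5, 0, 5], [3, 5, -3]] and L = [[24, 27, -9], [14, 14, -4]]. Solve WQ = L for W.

Since Q sits to the right of W, W = LQ⁻¹.
det Q = 5, so Q⁻¹ = [[-5, -12/5, 1], [6, 3, -1], [5, 13/5, -1]].
W = LQ⁻¹ = [[24, 27, -9], [14, 14, -4]] · [[-5, -12/5, 1], [6, 3, -1], [5, 13/5, -1]] = [[-3, 0, 6], [-6, -2, 4]].

W = [[-3, 0, 6], [-6, -2, 4]]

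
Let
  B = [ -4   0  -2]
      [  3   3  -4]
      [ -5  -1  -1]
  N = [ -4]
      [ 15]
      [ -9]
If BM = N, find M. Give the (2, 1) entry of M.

4

Left-multiplying both sides by B⁻¹ gives M = B⁻¹N.
det B = 4, so B⁻¹ = [[-7/4, 1/2, 3/2], [23/4, -3/2, -11/2], [3, -1, -3]].
M = B⁻¹N = [[-7/4, 1/2, 3/2], [23/4, -3/2, -11/2], [3, -1, -3]] · [[-4], [15], [-9]] = [[1], [4], [0]].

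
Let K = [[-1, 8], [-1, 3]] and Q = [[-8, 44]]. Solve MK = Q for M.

K is on the right of M, so right-multiply by K⁻¹: M = QK⁻¹.
K has determinant 5; K⁻¹ = [[3/5, -8/5], [1/5, -1/5]].
M = QK⁻¹ = [[-8, 44]] · [[3/5, -8/5], [1/5, -1/5]] = [[4, 4]].

M = [[4, 4]]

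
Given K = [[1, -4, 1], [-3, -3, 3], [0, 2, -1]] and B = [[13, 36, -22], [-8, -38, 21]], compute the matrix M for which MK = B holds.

M = [[-5, -6, -1], [4, 4, -5]]

K is on the right of M, so right-multiply by K⁻¹: M = BK⁻¹.
det K = 3, so K⁻¹ = [[-1, -2/3, -3], [-1, -1/3, -2], [-2, -2/3, -5]].
M = BK⁻¹ = [[13, 36, -22], [-8, -38, 21]] · [[-1, -2/3, -3], [-1, -1/3, -2], [-2, -2/3, -5]] = [[-5, -6, -1], [4, 4, -5]].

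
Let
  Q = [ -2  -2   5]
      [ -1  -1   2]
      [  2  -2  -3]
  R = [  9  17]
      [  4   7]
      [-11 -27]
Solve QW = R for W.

Left-multiplying both sides by Q⁻¹ gives W = Q⁻¹R.
det Q = 4; the adjugate gives Q⁻¹ = [[7/4, -4, 1/4], [1/4, -1, -1/4], [1, -2, 0]].
W = Q⁻¹R = [[7/4, -4, 1/4], [1/4, -1, -1/4], [1, -2, 0]] · [[9, 17], [4, 7], [-11, -27]] = [[-3, -5], [1, 4], [1, 3]].

W = [[-3, -5], [1, 4], [1, 3]]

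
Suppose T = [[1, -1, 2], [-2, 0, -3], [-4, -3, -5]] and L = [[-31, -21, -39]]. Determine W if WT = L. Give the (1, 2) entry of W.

Right-multiplying both sides by T⁻¹ gives W = LT⁻¹.
T has determinant 1; T⁻¹ = [[-9, -11, 3], [2, 3, -1], [6, 7, -2]].
W = LT⁻¹ = [[-31, -21, -39]] · [[-9, -11, 3], [2, 3, -1], [6, 7, -2]] = [[3, 5, 6]].

5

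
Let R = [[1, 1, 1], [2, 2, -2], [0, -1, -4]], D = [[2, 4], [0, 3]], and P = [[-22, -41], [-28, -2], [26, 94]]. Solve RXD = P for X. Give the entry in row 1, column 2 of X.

Left-multiply by R⁻¹ and right-multiply by D⁻¹: X = R⁻¹PD⁻¹.
det R = -4, so R⁻¹ = [[5/2, -3/4, 1], [-2, 1, -1], [1/2, -1/4, 0]].
det D = 6; the adjugate gives D⁻¹ = [[1/2, -2/3], [0, 1/3]].
R⁻¹P = [[-8, -7], [-10, -14], [-4, -20]].
X = (R⁻¹P)D⁻¹ = [[-4, 3], [-5, 2], [-2, -4]].

3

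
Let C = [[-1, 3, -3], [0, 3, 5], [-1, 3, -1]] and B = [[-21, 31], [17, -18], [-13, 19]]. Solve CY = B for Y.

Left-multiplying both sides by C⁻¹ gives Y = C⁻¹B.
det C = -6, so C⁻¹ = [[3, 1, -4], [5/6, 1/3, -5/6], [-1/2, 0, 1/2]].
Y = C⁻¹B = [[3, 1, -4], [5/6, 1/3, -5/6], [-1/2, 0, 1/2]] · [[-21, 31], [17, -18], [-13, 19]] = [[6, -1], [-1, 4], [4, -6]].

Y = [[6, -1], [-1, 4], [4, -6]]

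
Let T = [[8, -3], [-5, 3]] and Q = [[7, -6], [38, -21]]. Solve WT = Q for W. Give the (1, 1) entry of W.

T is on the right of W, so right-multiply by T⁻¹: W = QT⁻¹.
det T = 9, so T⁻¹ = [[1/3, 1/3], [5/9, 8/9]].
W = QT⁻¹ = [[7, -6], [38, -21]] · [[1/3, 1/3], [5/9, 8/9]] = [[-1, -3], [1, -6]].

-1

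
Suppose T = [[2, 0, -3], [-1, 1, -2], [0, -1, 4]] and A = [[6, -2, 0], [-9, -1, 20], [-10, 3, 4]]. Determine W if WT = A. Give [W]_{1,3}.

Right-multiplying both sides by T⁻¹ gives W = AT⁻¹.
T has determinant 1; T⁻¹ = [[2, 3, 3], [4, 8, 7], [1, 2, 2]].
W = AT⁻¹ = [[6, -2, 0], [-9, -1, 20], [-10, 3, 4]] · [[2, 3, 3], [4, 8, 7], [1, 2, 2]] = [[4, 2, 4], [-2, 5, 6], [-4, 2, -1]].

4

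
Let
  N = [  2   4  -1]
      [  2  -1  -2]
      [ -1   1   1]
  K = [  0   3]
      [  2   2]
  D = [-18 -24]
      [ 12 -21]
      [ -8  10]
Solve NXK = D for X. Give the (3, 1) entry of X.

X = N⁻¹DK⁻¹ (apply N⁻¹ on the left and K⁻¹ on the right).
det N = 1; the adjugate gives N⁻¹ = [[1, -5, -9], [0, 1, 2], [1, -6, -10]].
det K = -6, so K⁻¹ = [[-1/3, 1/2], [1/3, 0]].
N⁻¹D = [[-6, -9], [-4, -1], [-10, 2]].
X = (N⁻¹D)K⁻¹ = [[-1, -3], [1, -2], [4, -5]].

4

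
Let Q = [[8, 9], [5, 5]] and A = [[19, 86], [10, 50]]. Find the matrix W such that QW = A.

W = [[-1, 4], [3, 6]]

Left-multiplying both sides by Q⁻¹ gives W = Q⁻¹A.
det Q = -5, so Q⁻¹ = [[-1, 9/5], [1, -8/5]].
W = Q⁻¹A = [[-1, 9/5], [1, -8/5]] · [[19, 86], [10, 50]] = [[-1, 4], [3, 6]].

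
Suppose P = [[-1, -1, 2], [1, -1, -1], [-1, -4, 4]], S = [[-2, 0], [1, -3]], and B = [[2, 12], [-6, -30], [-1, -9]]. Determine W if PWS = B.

W = [[-2, 1], [-5, -5], [-5, -4]]

W = P⁻¹BS⁻¹ (apply P⁻¹ on the left and S⁻¹ on the right).
det P = 1, so P⁻¹ = [[-8, -4, 3], [-3, -2, 1], [-5, -3, 2]].
det S = 6, so S⁻¹ = [[-1/2, 0], [-1/6, -1/3]].
P⁻¹B = [[5, -3], [5, 15], [6, 12]].
W = (P⁻¹B)S⁻¹ = [[-2, 1], [-5, -5], [-5, -4]].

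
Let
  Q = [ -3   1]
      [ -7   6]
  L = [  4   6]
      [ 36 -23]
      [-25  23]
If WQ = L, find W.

Right-multiplying both sides by Q⁻¹ gives W = LQ⁻¹.
Q has determinant -11; Q⁻¹ = [[-6/11, 1/11], [-7/11, 3/11]].
W = LQ⁻¹ = [[4, 6], [36, -23], [-25, 23]] · [[-6/11, 1/11], [-7/11, 3/11]] = [[-6, 2], [-5, -3], [-1, 4]].

W = [[-6, 2], [-5, -3], [-1, 4]]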